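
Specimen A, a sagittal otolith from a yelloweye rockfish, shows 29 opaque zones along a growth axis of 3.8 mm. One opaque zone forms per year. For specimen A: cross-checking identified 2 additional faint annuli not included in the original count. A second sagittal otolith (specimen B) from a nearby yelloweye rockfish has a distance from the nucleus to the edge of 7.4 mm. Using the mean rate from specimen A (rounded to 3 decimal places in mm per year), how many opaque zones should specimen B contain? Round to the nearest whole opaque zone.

60 opaque zones

Specimen A: after corrections the count is 29 + 2 = 31 opaque zones.
A: 3.8 mm over 31 years gives 3.8 / 31 ≈ 0.123 mm/yr.
B spans 7.4 / 0.123 = 60.16 years ≈ 60 opaque zones.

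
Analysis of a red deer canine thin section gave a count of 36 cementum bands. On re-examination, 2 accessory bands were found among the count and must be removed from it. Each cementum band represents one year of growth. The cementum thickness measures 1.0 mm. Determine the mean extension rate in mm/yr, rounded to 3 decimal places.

True cementum band count = 36 − 2 = 34.
Mean rate = 1.0 mm / 34 years ≈ 0.029 mm/yr.

0.029 mm/yr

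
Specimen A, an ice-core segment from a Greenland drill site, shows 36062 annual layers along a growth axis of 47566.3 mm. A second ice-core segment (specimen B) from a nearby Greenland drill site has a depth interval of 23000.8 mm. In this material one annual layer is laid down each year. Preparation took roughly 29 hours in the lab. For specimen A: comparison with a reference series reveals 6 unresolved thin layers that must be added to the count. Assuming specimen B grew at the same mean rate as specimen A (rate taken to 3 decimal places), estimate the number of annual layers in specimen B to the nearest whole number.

Specimen A: after corrections the count is 36062 + 6 = 36068 annual layers.
A: Mean rate = 47566.3 mm / 36068 years ≈ 1.319 mm per year.
Specimen B: 23000.8 mm / 1.319 mm per year = 17438.06 years ≈ 17438 annual layers.

17438 annual layers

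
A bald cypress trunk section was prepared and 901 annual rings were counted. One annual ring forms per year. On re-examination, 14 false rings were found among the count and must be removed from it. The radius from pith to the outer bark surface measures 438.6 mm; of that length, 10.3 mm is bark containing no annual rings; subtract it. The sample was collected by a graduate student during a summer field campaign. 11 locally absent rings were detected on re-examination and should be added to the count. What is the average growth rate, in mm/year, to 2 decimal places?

0.48 mm/year

True annual ring count = 901 − 14 + 11 = 898.
Removing the 10.3 mm offcut leaves 438.6 − 10.3 = 428.3 mm.
428.3 mm over 898 years gives 428.3 / 898 ≈ 0.48 mm/year.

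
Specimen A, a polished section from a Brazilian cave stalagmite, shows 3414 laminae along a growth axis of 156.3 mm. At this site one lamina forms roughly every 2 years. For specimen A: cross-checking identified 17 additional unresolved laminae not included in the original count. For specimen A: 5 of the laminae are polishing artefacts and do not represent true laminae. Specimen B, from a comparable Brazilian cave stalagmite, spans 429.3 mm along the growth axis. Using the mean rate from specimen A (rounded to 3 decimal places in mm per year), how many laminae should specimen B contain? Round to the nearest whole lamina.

Specimen A: correcting the raw count gives 3414 − 5 + 17 = 3426 true laminae.
Specimen A: at 2 years per lamina, 3426 × 2 = 6852 years.
A: Mean rate = 156.3 mm / 6852 years ≈ 0.023 mm per year.
Specimen B: 429.3 mm / 0.023 mm per year = 18665.22 years; at 2 years per lamina that is 18665.22 / 2 ≈ 9333 laminae.

9333 laminae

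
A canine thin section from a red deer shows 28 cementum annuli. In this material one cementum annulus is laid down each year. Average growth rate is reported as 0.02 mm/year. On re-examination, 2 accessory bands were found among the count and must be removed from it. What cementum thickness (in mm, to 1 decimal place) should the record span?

True cementum annulus count = 28 − 2 = 26.
Length ≈ 0.02 × 26 = 0.5 mm.

0.5 mm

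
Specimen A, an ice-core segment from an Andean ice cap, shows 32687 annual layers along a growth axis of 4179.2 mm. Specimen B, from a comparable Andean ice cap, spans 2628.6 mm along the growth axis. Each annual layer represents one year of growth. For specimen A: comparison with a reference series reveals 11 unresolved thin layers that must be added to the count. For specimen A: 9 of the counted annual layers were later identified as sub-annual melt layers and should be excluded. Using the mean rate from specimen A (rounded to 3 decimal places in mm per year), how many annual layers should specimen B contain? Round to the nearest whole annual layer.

20536 annual layers

Specimen A: correcting the raw count gives 32687 − 9 + 11 = 32689 true annual layers.
A: 4179.2 mm over 32689 years gives 4179.2 / 32689 ≈ 0.128 mm/year.
Specimen B: 2628.6 mm / 0.128 mm per year = 20535.94 years ≈ 20536 annual layers.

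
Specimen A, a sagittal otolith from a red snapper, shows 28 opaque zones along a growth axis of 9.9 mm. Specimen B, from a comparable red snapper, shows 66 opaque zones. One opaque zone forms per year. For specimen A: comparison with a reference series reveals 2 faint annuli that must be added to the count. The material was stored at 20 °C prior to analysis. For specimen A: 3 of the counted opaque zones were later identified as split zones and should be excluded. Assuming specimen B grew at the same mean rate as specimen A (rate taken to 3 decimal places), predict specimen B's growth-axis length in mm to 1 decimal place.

24.2 mm

Specimen A: correcting the raw count gives 28 − 3 + 2 = 27 true opaque zones.
A: Extension rate ≈ 9.9 / 27 = 0.367 mm/year.
Length of B = 0.367 × 66 = 24.2 mm.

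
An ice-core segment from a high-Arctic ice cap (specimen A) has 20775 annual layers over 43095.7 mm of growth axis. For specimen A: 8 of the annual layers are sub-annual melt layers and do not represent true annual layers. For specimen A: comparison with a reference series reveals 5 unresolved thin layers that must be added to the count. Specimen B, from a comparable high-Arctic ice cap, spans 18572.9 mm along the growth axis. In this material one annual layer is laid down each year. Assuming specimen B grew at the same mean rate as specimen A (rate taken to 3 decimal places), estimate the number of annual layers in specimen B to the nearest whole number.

Specimen A: correcting the raw count gives 20775 − 8 + 5 = 20772 true annual layers.
A: Mean rate = 43095.7 mm / 20772 years ≈ 2.075 mm/year.
For B, 18572.9 / 2.075 = 8950.80 years ≈ 8951 annual layers.

8951 annual layers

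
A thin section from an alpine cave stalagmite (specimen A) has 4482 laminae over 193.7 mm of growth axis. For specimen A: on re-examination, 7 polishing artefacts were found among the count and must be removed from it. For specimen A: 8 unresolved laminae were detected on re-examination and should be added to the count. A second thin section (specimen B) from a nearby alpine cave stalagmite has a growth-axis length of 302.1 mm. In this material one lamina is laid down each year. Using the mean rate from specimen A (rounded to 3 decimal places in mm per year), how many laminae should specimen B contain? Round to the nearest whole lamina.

Specimen A: adjusted count: 4482 − 7 + 8 = 4483 laminae.
A: Mean rate = 193.7 mm / 4483 years ≈ 0.043 mm per year.
Specimen B: 302.1 mm / 0.043 mm per year = 7025.58 years ≈ 7026 laminae.

7026 laminae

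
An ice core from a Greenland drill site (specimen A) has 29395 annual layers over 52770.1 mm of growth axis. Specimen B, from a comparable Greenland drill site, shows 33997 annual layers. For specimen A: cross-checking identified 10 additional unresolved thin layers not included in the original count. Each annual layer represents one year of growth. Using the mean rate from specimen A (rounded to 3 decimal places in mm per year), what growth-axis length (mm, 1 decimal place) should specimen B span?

61024.6 mm

Specimen A: true annual layer count = 29395 + 10 = 29405.
A: 52770.1 mm over 29405 years gives 52770.1 / 29405 ≈ 1.795 mm/yr.
For B, 1.795 mm/year × 33997 years = 61024.6 mm.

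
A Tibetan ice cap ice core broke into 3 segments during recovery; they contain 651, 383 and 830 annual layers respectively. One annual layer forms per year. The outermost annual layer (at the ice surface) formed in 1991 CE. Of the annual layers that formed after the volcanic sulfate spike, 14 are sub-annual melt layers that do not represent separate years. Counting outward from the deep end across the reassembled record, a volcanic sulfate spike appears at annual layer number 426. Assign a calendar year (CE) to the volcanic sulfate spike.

Total annual layers = 651 + 383 + 830 = 1864.
Between annual layer 426 and the ice surface there are 1864 − 426 = 1438 annual layers.
1438 − 14 false = 1424 true annual layers after the volcanic sulfate spike.
1991 − 1424 = 567 CE.

567 CE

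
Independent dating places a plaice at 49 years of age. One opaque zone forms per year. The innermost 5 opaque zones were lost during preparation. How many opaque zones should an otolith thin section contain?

One opaque zone per year gives 49 opaque zones over 49 years.
49 − 5 missed = 44 opaque zones expected in the prepared section.

44 opaque zones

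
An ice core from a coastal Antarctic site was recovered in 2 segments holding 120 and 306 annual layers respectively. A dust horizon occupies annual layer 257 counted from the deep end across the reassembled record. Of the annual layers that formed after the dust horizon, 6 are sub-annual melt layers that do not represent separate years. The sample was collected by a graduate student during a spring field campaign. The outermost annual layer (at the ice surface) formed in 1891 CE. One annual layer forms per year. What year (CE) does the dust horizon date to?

1728 CE

Total annual layers = 120 + 306 = 426.
The dust horizon sits at annual layer 257 from the deep end, so 426 − 257 = 169 annual layers formed after it.
Excluding 6 false annual layers: 169 − 6 = 163.
Counting back 163 years from 1891 CE places the dust horizon in 1891 − 163 = 1728 CE.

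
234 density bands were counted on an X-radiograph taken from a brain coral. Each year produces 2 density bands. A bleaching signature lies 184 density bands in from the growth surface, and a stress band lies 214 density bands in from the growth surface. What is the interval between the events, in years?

Separation: 214 − 184 = 30 density bands.
With 2 density bands per year, 30 / 2 = 15 years.

15 yr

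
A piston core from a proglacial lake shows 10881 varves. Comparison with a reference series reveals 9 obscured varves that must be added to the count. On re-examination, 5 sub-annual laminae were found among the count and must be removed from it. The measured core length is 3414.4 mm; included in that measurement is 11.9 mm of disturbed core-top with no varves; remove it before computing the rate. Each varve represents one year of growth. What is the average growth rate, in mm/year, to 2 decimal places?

0.31 mm/year

Correcting the raw count gives 10881 − 5 + 9 = 10885 true varves.
The growth record spans 3414.4 − 11.9 = 3402.5 mm.
Mean rate = 3402.5 mm / 10885 years ≈ 0.31 mm/year.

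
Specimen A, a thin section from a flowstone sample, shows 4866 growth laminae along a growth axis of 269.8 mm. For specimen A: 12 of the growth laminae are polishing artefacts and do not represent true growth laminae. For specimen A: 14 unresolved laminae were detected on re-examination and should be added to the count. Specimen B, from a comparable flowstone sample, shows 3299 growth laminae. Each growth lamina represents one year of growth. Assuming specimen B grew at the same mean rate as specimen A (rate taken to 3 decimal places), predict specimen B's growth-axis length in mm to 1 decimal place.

181.4 mm

Specimen A: correcting the raw count gives 4866 − 12 + 14 = 4868 true growth laminae.
A: Extension rate ≈ 269.8 / 4868 = 0.055 mm/yr.
B's length ≈ 0.055 × 3299 = 181.4 mm.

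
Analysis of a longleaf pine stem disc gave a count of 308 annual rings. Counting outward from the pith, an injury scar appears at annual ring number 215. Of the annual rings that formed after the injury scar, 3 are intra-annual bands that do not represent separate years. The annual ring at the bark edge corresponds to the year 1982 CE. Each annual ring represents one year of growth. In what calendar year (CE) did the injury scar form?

1892 CE

The injury scar sits at annual ring 215 from the pith, so 308 − 215 = 93 annual rings formed after it.
93 − 3 false = 90 true annual rings after the injury scar.
The annual ring at the bark edge is 1982 CE, so the injury scar dates to 1982 − 90 = 1892 CE.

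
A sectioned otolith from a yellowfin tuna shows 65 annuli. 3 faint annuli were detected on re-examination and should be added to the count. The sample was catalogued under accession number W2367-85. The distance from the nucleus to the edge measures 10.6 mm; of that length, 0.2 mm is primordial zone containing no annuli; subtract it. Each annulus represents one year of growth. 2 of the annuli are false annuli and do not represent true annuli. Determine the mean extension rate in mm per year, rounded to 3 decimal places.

True annulus count = 65 − 2 + 3 = 66.
Net length = 10.6 − 0.2 = 10.4 mm.
Extension rate ≈ 10.4 / 66 = 0.158 mm per year.

0.158 mm per year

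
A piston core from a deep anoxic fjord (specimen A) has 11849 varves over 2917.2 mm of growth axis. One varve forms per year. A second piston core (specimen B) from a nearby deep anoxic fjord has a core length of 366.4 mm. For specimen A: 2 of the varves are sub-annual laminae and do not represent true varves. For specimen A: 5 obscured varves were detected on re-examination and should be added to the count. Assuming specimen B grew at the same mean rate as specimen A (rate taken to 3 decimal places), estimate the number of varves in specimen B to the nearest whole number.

1489 varves

Specimen A: adjusted count: 11849 − 2 + 5 = 11852 varves.
A: Mean rate = 2917.2 mm / 11852 years ≈ 0.246 mm/year.
For B, 366.4 / 0.246 = 1489.43 years ≈ 1489 varves.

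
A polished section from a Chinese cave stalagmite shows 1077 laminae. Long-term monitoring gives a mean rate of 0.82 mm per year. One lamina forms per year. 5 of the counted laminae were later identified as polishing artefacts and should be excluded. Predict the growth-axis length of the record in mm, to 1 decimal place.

After corrections the count is 1077 − 5 = 1072 laminae.
Predicted length = 0.82 mm/year × 1072 years = 879.0 mm.

879.0 mm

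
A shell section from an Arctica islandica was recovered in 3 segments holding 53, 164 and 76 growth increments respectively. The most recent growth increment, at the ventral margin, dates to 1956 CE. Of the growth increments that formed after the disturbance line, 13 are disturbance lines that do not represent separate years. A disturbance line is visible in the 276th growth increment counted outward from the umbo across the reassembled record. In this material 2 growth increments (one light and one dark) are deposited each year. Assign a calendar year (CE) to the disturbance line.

1954 CE

Total growth increments = 53 + 164 + 76 = 293.
Between growth increment 276 and the ventral margin there are 293 − 276 = 17 growth increments.
17 − 13 false = 4 true growth increments after the disturbance line.
4 growth increments at 2 per year is 4 / 2 = 2 years.
1956 − 2 = 1954 CE.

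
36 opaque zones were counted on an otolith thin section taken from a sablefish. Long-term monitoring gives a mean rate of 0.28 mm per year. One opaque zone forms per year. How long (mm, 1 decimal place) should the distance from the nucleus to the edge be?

36 years of growth are recorded.
Predicted length = 0.28 mm/year × 36 years = 10.1 mm.

10.1 mm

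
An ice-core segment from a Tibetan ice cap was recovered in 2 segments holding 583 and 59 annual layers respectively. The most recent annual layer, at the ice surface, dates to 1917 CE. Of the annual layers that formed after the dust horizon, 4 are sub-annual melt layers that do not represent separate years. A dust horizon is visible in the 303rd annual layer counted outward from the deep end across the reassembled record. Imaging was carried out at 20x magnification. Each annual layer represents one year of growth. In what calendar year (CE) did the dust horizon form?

Total annual layers = 583 + 59 = 642.
The dust horizon sits at annual layer 303 from the deep end, so 642 − 303 = 339 annual layers formed after it.
Excluding 4 false annual layers: 339 − 4 = 335.
Counting back 335 years from 1917 CE places the dust horizon in 1917 − 335 = 1582 CE.

1582 CE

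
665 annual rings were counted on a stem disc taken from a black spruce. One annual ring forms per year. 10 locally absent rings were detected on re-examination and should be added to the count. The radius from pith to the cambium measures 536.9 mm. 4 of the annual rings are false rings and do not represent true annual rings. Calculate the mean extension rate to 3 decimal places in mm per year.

0.800 mm per year

Adjusted count: 665 − 4 + 10 = 671 annual rings.
Extension rate ≈ 536.9 / 671 = 0.800 mm per year.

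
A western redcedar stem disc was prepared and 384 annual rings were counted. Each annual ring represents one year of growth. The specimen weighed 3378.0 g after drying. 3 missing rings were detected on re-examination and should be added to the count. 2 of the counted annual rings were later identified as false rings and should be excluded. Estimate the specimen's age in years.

Adjusted count: 384 − 2 + 3 = 385 annual rings.
At one annual ring per year, that is 385 years.

385 years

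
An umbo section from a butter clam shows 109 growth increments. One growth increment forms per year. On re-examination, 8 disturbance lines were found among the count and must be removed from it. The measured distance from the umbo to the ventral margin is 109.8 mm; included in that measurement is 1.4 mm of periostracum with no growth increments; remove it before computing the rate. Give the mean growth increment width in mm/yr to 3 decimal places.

1.073 mm/yr

After corrections the count is 109 − 8 = 101 growth increments.
Removing the 1.4 mm offcut leaves 109.8 − 1.4 = 108.4 mm.
Extension rate ≈ 108.4 / 101 = 1.073 mm/yr.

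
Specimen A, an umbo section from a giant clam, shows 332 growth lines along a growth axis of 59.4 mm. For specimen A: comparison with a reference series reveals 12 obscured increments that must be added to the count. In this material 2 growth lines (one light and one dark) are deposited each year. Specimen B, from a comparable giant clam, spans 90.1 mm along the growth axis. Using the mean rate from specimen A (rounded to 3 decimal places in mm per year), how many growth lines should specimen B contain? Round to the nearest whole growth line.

Specimen A: after corrections the count is 332 + 12 = 344 growth lines.
Specimen A: 344 growth lines at 2 per year is 344 / 2 = 172 years.
A: Extension rate ≈ 59.4 / 172 = 0.345 mm/year.
B spans 90.1 / 0.345 = 261.16 years; at 2 growth lines per year that is 261.16 × 2 ≈ 522 growth lines.

522 growth lines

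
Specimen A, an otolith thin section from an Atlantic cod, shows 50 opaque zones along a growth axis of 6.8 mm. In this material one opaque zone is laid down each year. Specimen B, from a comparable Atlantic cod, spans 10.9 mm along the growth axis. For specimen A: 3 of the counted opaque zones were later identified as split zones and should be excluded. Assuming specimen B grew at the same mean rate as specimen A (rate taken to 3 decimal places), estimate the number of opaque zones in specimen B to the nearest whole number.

Specimen A: correcting the raw count gives 50 − 3 = 47 true opaque zones.
A: Mean rate = 6.8 mm / 47 years ≈ 0.145 mm/year.
B spans 10.9 / 0.145 = 75.17 years ≈ 75 opaque zones.

75 opaque zones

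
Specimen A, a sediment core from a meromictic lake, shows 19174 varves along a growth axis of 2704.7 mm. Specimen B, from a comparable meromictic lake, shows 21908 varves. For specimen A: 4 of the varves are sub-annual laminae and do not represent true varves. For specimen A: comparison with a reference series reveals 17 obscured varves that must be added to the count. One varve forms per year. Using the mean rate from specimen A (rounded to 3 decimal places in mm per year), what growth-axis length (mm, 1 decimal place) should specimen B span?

Specimen A: correcting the raw count gives 19174 − 4 + 17 = 19187 true varves.
A: 2704.7 mm over 19187 years gives 2704.7 / 19187 ≈ 0.141 mm/yr.
B's length ≈ 0.141 × 21908 = 3089.0 mm.

3089.0 mm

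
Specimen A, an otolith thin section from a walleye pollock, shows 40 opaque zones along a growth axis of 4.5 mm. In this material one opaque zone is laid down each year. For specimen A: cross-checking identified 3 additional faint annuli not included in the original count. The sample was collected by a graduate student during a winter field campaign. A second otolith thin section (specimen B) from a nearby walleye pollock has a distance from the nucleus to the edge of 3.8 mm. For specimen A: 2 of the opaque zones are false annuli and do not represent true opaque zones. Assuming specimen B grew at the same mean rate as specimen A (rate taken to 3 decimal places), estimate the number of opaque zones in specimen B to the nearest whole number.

35 opaque zones

Specimen A: after corrections the count is 40 − 2 + 3 = 41 opaque zones.
A: 4.5 mm over 41 years gives 4.5 / 41 ≈ 0.110 mm per year.
Specimen B: 3.8 mm / 0.110 mm per year = 34.55 years ≈ 35 opaque zones.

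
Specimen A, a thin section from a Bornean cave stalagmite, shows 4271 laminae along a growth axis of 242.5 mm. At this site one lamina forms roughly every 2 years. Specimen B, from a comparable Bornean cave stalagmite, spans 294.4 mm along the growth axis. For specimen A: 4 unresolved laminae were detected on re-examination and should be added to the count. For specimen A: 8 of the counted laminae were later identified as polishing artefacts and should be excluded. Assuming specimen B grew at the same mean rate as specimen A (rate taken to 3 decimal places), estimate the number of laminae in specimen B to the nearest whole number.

Specimen A: correcting the raw count gives 4271 − 8 + 4 = 4267 true laminae.
Specimen A: multiplying by 2 years per lamina: 4267 × 2 = 8534 years.
A: Mean rate = 242.5 mm / 8534 years ≈ 0.028 mm per year.
Specimen B: 294.4 mm / 0.028 mm per year = 10514.29 years; at 2 years per lamina that is 10514.29 / 2 ≈ 5257 laminae.

5257 laminae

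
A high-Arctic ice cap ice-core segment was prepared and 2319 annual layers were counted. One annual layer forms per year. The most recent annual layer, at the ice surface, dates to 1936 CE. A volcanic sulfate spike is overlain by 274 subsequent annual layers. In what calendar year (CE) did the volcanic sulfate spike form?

274 annual layers formed after the volcanic sulfate spike.
1936 − 274 = 1662 CE.

1662 CE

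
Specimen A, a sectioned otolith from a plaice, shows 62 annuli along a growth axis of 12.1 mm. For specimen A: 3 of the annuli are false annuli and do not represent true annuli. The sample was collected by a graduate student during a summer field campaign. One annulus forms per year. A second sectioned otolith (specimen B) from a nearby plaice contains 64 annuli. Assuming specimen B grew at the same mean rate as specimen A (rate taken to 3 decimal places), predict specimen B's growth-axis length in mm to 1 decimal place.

13.1 mm

Specimen A: after corrections the count is 62 − 3 = 59 annuli.
A: Extension rate ≈ 12.1 / 59 = 0.205 mm/yr.
Length of B = 0.205 × 64 = 13.1 mm.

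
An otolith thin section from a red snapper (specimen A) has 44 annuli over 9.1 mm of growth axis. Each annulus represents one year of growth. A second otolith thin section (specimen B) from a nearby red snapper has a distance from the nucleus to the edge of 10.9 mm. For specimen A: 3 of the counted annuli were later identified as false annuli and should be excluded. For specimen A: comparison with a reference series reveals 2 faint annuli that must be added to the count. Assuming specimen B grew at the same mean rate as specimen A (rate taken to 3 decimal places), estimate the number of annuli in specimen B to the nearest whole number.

Specimen A: correcting the raw count gives 44 − 3 + 2 = 43 true annuli.
A: 9.1 mm over 43 years gives 9.1 / 43 ≈ 0.212 mm/year.
Specimen B: 10.9 mm / 0.212 mm per year = 51.42 years ≈ 51 annuli.

51 annuli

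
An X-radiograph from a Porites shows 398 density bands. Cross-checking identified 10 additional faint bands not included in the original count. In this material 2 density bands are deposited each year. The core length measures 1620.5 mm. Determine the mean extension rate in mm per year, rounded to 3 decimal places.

7.944 mm per year

Correcting the raw count gives 398 + 10 = 408 true density bands.
Dividing by 2 density bands per year: 408 / 2 = 204 years.
Extension rate ≈ 1620.5 / 204 = 7.944 mm per year.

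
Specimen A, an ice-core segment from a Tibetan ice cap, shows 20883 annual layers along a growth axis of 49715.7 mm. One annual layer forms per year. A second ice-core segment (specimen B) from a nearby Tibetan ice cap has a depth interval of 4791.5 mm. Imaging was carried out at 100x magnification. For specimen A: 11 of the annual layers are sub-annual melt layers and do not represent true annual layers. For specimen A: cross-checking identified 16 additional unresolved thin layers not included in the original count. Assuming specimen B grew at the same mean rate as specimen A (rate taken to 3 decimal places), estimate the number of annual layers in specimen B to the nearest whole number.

2013 annual layers

Specimen A: true annual layer count = 20883 − 11 + 16 = 20888.
A: Mean rate = 49715.7 mm / 20888 years ≈ 2.380 mm/year.
B spans 4791.5 / 2.380 = 2013.24 years ≈ 2013 annual layers.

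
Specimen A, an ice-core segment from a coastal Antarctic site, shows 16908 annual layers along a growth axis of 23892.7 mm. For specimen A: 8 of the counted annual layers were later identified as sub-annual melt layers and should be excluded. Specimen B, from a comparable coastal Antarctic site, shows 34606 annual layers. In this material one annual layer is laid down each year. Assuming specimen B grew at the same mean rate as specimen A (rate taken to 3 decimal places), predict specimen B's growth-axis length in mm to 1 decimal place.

Specimen A: after corrections the count is 16908 − 8 = 16900 annual layers.
A: Mean rate = 23892.7 mm / 16900 years ≈ 1.414 mm/yr.
B's length ≈ 1.414 × 34606 = 48932.9 mm.

48932.9 mm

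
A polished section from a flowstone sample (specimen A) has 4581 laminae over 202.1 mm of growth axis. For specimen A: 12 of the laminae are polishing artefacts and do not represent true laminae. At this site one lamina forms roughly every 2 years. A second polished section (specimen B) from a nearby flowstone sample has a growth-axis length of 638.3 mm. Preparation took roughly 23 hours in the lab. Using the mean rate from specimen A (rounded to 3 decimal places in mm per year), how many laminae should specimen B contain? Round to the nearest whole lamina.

14507 laminae

Specimen A: after corrections the count is 4581 − 12 = 4569 laminae.
Specimen A: 4569 laminae at 2 years each span 4569 × 2 = 9138 years.
A: Mean rate = 202.1 mm / 9138 years ≈ 0.022 mm/yr.
Specimen B: 638.3 mm / 0.022 mm per year = 29013.64 years; at 2 years per lamina that is 29013.64 / 2 ≈ 14507 laminae.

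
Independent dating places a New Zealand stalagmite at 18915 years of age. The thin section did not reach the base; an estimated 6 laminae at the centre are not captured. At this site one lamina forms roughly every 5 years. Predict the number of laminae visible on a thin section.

At 5 years per lamina, 18915 / 5 = 3783 laminae are expected.
3783 − 6 missed = 3777 laminae expected in the prepared section.

3777 laminae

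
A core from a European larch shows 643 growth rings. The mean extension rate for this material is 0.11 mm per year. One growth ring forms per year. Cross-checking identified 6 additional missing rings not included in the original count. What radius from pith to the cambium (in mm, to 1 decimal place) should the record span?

Adjusted count: 643 + 6 = 649 growth rings.
649 years at 0.11 mm/year gives 0.11 × 649 = 71.4 mm.

71.4 mm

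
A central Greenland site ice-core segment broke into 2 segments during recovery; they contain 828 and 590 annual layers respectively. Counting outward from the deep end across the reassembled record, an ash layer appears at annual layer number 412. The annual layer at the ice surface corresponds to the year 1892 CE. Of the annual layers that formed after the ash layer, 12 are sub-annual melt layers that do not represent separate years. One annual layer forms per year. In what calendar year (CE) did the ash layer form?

898 CE

Total annual layers = 828 + 590 = 1418.
Between annual layer 412 and the ice surface there are 1418 − 412 = 1006 annual layers.
1006 − 12 false = 994 true annual layers after the ash layer.
1892 − 994 = 898 CE.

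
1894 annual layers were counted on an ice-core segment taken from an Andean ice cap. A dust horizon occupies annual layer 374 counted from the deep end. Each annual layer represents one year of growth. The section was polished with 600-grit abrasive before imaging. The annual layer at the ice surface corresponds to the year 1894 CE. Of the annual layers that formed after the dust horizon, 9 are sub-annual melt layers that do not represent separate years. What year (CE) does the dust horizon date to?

383 CE

1894 − 374 = 1520 annual layers lie beyond the dust horizon toward the ice surface.
1520 − 9 false = 1511 true annual layers after the dust horizon.
The annual layer at the ice surface is 1894 CE, so the dust horizon dates to 1894 − 1511 = 383 CE.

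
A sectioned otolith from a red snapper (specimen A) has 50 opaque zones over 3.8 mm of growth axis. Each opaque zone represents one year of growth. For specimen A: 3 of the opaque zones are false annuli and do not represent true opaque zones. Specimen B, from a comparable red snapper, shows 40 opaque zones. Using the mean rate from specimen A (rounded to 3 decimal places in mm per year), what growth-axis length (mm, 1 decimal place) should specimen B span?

Specimen A: adjusted count: 50 − 3 = 47 opaque zones.
A: 3.8 mm over 47 years gives 3.8 / 47 ≈ 0.081 mm per year.
B's length ≈ 0.081 × 40 = 3.2 mm.

3.2 mm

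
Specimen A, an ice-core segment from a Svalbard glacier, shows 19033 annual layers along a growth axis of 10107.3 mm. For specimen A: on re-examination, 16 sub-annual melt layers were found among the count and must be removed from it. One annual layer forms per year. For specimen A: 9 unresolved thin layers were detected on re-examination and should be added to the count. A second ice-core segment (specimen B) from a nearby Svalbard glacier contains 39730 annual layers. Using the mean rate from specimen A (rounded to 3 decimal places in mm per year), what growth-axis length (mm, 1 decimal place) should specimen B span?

21096.6 mm

Specimen A: adjusted count: 19033 − 16 + 9 = 19026 annual layers.
A: 10107.3 mm over 19026 years gives 10107.3 / 19026 ≈ 0.531 mm/yr.
For B, 0.531 mm/year × 39730 years = 21096.6 mm.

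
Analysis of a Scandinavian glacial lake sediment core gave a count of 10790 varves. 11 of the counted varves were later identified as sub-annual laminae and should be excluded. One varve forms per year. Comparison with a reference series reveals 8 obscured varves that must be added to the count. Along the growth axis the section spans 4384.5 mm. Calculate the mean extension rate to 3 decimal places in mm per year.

0.406 mm per year

Correcting the raw count gives 10790 − 11 + 8 = 10787 true varves.
4384.5 mm over 10787 years gives 4384.5 / 10787 ≈ 0.406 mm per year.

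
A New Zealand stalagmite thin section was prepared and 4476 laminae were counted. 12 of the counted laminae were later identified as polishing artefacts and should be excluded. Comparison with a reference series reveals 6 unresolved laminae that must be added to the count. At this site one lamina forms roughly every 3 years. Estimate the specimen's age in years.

13410 years

Adjusted count: 4476 − 12 + 6 = 4470 laminae.
Multiplying by 3 years per lamina: 4470 × 3 = 13410 years.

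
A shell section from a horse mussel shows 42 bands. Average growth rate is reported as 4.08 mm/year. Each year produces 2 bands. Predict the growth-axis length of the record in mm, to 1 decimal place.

85.7 mm

With 2 bands per year, 42 / 2 = 21 years.
Length ≈ 4.08 × 21 = 85.7 mm.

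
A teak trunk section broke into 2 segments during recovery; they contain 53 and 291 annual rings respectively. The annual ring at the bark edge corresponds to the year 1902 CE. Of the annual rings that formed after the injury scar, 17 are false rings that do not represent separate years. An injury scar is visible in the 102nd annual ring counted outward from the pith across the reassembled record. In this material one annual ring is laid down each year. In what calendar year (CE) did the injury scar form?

1677 CE

Total annual rings = 53 + 291 = 344.
The injury scar sits at annual ring 102 from the pith, so 344 − 102 = 242 annual rings formed after it.
Excluding 17 false annual rings: 242 − 17 = 225.
The annual ring at the bark edge is 1902 CE, so the injury scar dates to 1902 − 225 = 1677 CE.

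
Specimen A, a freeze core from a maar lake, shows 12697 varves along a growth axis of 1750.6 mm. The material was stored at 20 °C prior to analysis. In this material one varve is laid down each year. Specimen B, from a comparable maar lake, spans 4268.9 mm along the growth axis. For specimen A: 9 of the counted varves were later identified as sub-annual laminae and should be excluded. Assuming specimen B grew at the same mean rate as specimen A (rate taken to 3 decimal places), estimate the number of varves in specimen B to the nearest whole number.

30934 varves

Specimen A: adjusted count: 12697 − 9 = 12688 varves.
A: Extension rate ≈ 1750.6 / 12688 = 0.138 mm/year.
Specimen B: 4268.9 mm / 0.138 mm per year = 30934.06 years ≈ 30934 varves.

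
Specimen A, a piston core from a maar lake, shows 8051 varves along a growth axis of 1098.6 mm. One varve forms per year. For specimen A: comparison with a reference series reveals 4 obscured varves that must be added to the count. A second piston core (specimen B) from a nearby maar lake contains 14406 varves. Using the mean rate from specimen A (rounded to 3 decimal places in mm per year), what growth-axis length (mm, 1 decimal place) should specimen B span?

Specimen A: true varve count = 8051 + 4 = 8055.
A: 1098.6 mm over 8055 years gives 1098.6 / 8055 ≈ 0.136 mm/year.
B's length ≈ 0.136 × 14406 = 1959.2 mm.

1959.2 mm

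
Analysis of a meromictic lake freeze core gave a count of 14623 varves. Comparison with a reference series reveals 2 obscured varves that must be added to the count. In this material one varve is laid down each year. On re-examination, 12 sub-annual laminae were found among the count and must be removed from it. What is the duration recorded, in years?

True varve count = 14623 − 12 + 2 = 14613.
One varve per year makes the duration 14613 years.

14613 yr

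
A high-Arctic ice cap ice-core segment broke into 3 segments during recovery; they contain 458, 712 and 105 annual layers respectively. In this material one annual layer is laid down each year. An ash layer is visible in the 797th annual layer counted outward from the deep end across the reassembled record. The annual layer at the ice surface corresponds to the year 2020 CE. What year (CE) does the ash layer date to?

Total annual layers = 458 + 712 + 105 = 1275.
1275 − 797 = 478 annual layers lie beyond the ash layer toward the ice surface.
2020 − 478 = 1542 CE.

1542 CE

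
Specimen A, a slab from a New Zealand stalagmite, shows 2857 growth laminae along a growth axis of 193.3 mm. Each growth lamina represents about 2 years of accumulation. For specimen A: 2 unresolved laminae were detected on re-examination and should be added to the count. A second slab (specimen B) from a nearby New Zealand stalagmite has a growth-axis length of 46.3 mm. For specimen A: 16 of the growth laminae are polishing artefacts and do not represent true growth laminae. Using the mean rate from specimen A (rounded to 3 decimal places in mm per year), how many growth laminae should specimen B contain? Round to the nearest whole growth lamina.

Specimen A: after corrections the count is 2857 − 16 + 2 = 2843 growth laminae.
Specimen A: multiplying by 2 years per growth lamina: 2843 × 2 = 5686 years.
A: Extension rate ≈ 193.3 / 5686 = 0.034 mm per year.
Specimen B: 46.3 mm / 0.034 mm per year = 1361.76 years; at 2 years per growth lamina that is 1361.76 / 2 ≈ 681 growth laminae.

681 growth laminae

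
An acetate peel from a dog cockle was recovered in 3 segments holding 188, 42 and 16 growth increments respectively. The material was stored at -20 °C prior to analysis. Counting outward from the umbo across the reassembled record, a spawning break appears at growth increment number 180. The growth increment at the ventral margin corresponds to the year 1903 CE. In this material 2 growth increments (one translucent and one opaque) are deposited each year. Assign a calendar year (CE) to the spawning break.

Total growth increments = 188 + 42 + 16 = 246.
Between growth increment 180 and the ventral margin there are 246 − 180 = 66 growth increments.
Dividing by 2 growth increments per year: 66 / 2 = 33 years.
Counting back 33 years from 1903 CE places the spawning break in 1903 − 33 = 1870 CE.

1870 CE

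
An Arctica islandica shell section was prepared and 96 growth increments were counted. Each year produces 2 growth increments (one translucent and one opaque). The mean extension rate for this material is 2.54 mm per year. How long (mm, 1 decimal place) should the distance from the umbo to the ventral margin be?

121.9 mm

Dividing by 2 growth increments per year: 96 / 2 = 48 years.
Predicted length = 2.54 mm/year × 48 years = 121.9 mm.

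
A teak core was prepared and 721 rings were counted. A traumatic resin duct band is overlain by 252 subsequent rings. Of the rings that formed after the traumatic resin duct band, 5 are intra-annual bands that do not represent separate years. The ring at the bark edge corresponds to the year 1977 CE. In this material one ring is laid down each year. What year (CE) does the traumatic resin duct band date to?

1730 CE

252 rings formed after the traumatic resin duct band.
252 − 5 false = 247 true rings after the traumatic resin duct band.
Counting back 247 years from 1977 CE places the traumatic resin duct band in 1977 − 247 = 1730 CE.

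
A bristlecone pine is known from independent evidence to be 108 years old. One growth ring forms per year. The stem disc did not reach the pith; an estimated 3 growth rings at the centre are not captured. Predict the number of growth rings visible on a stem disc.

105 growth rings

One growth ring per year gives 108 growth rings over 108 years.
Less the 3 uncaptured growth rings: 108 − 3 = 105.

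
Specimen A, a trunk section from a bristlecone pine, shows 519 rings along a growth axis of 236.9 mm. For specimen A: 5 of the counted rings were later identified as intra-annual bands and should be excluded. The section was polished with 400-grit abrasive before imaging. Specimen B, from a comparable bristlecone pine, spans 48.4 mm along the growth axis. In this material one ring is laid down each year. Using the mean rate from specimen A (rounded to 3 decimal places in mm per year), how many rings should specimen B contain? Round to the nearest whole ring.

Specimen A: true ring count = 519 − 5 = 514.
A: 236.9 mm over 514 years gives 236.9 / 514 ≈ 0.461 mm per year.
B spans 48.4 / 0.461 = 104.99 years ≈ 105 rings.

105 rings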